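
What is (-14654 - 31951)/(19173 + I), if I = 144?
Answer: -15535/6439 ≈ -2.4126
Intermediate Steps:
(-14654 - 31951)/(19173 + I) = (-14654 - 31951)/(19173 + 144) = -46605/19317 = -46605*1/19317 = -15535/6439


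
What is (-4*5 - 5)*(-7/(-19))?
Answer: -175/19 ≈ -9.2105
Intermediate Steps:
(-4*5 - 5)*(-7/(-19)) = (-20 - 5)*(-7*(-1/19)) = -25*7/19 = -175/19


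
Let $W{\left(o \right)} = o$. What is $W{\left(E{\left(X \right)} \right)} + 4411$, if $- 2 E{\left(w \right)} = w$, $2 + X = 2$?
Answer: $4411$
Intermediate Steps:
$X = 0$ ($X = -2 + 2 = 0$)
$E{\left(w \right)} = - \frac{w}{2}$
$W{\left(E{\left(X \right)} \right)} + 4411 = \left(- \frac{1}{2}\right) 0 + 4411 = 0 + 4411 = 4411$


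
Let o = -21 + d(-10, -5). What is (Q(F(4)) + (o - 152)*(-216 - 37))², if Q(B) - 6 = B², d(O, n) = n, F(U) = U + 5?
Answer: 2035904641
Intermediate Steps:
F(U) = 5 + U
o = -26 (o = -21 - 5 = -26)
Q(B) = 6 + B²
(Q(F(4)) + (o - 152)*(-216 - 37))² = ((6 + (5 + 4)²) + (-26 - 152)*(-216 - 37))² = ((6 + 9²) - 178*(-253))² = ((6 + 81) + 45034)² = (87 + 45034)² = 45121² = 2035904641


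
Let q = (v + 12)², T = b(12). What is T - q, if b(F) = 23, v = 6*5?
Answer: -1741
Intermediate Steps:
v = 30
T = 23
q = 1764 (q = (30 + 12)² = 42² = 1764)
T - q = 23 - 1*1764 = 23 - 1764 = -1741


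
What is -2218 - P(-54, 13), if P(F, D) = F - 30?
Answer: -2134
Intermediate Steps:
P(F, D) = -30 + F
-2218 - P(-54, 13) = -2218 - (-30 - 54) = -2218 - 1*(-84) = -2218 + 84 = -2134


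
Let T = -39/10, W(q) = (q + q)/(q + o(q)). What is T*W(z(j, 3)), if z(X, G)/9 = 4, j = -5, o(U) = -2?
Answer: -702/85 ≈ -8.2588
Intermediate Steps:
z(X, G) = 36 (z(X, G) = 9*4 = 36)
W(q) = 2*q/(-2 + q) (W(q) = (q + q)/(q - 2) = (2*q)/(-2 + q) = 2*q/(-2 + q))
T = -39/10 (T = -39*⅒ = -39/10 ≈ -3.9000)
T*W(z(j, 3)) = -39*36/(5*(-2 + 36)) = -39*36/(5*34) = -39/10*36/17 = -702/85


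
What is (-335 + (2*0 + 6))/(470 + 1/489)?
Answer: -22983/32833 ≈ -0.70000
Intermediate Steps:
(-335 + (2*0 + 6))/(470 + 1/489) = (-335 + (0 + 6))/(470 + 1/489) = (-335 + 6)/(229831/489) = -329*489/229831 = -22983/32833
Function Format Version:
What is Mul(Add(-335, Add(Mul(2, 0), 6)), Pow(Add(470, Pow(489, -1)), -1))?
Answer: Rational(-22983, 32833) ≈ -0.70000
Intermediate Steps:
Mul(Add(-335, Add(Mul(2, 0), 6)), Pow(Add(470, Pow(489, -1)), -1)) = Mul(Add(-335, Add(0, 6)), Pow(Add(470, Rational(1, 489)), -1)) = Mul(Add(-335, 6), Pow(Rational(229831, 489), -1)) = Mul(-329, Rational(489, 229831)) = Rational(-22983, 32833)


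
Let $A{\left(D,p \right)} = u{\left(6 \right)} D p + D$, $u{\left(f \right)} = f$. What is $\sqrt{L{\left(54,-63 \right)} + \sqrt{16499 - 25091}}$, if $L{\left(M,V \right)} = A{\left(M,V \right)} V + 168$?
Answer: $\sqrt{1282722 + 4 i \sqrt{537}} \approx 1132.6 + 0.041 i$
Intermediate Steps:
$A{\left(D,p \right)} = D + 6 D p$ ($A{\left(D,p \right)} = 6 D p + D = D + 6 D p$)
$L{\left(M,V \right)} = 168 + M V \left(1 + 6 V\right)$ ($L{\left(M,V \right)} = M \left(1 + 6 V\right) V + 168 = M V \left(1 + 6 V\right) + 168 = 168 + M V \left(1 + 6 V\right)$)
$\sqrt{L{\left(54,-63 \right)} + \sqrt{16499 - 25091}} = \sqrt{\left(168 + 54 \left(-63\right) \left(1 + 6 \left(-63\right)\right)\right) + \sqrt{16499 - 25091}} = \sqrt{\left(168 + 54 \left(-63\right) \left(1 - 378\right)\right) + \sqrt{-8592}} = \sqrt{\left(168 + 54 \left(-63\right) \left(-377\right)\right) + 4 i \sqrt{537}} = \sqrt{\left(168 + 1282554\right) + 4 i \sqrt{537}} = \sqrt{1282722 + 4 i \sqrt{537}}$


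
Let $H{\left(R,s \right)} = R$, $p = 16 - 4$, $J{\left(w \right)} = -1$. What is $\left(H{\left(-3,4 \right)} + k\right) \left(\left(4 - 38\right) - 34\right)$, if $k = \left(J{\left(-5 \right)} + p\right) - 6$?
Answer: $-136$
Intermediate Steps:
$p = 12$ ($p = 16 - 4 = 12$)
$k = 5$ ($k = \left(-1 + 12\right) - 6 = 11 - 6 = 5$)
$\left(H{\left(-3,4 \right)} + k\right) \left(\left(4 - 38\right) - 34\right) = \left(-3 + 5\right) \left(\left(4 - 38\right) - 34\right) = 2 \left(-34 - 34\right) = 2 \left(-68\right) = -136$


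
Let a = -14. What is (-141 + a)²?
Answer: 24025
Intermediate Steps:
(-141 + a)² = (-141 - 14)² = (-155)² = 24025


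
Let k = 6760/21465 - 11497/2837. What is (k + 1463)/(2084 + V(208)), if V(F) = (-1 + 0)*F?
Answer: 8886354293/11424128058 ≈ 0.77786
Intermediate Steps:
k = -45520997/12179241 (k = 6760*(1/21465) - 11497*1/2837 = 1352/4293 - 11497/2837 = -45520997/12179241 ≈ -3.7376)
V(F) = -F
(k + 1463)/(2084 + V(208)) = (-45520997/12179241 + 1463)/(2084 - 1*208) = 17772708586/(12179241*(2084 - 208)) = (17772708586/12179241)/1876 = (17772708586/12179241)*(1/1876) = 8886354293/11424128058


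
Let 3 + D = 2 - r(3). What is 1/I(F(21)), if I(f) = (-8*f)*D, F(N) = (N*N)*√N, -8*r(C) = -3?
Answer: √21/101871 ≈ 4.4984e-5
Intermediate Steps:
r(C) = 3/8 (r(C) = -⅛*(-3) = 3/8)
D = -11/8 (D = -3 + (2 - 1*3/8) = -3 + (2 - 3/8) = -3 + 13/8 = -11/8 ≈ -1.3750)
F(N) = N^(5/2) (F(N) = N²*√N = N^(5/2))
I(f) = 11*f (I(f) = -8*f*(-11/8) = 11*f)
1/I(F(21)) = 1/(11*21^(5/2)) = 1/(11*(441*√21)) = 1/(4851*√21) = √21/101871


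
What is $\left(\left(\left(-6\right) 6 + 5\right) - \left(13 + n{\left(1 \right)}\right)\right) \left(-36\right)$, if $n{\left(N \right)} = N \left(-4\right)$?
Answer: $1440$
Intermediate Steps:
$n{\left(N \right)} = - 4 N$
$\left(\left(\left(-6\right) 6 + 5\right) - \left(13 + n{\left(1 \right)}\right)\right) \left(-36\right) = \left(\left(\left(-6\right) 6 + 5\right) - \left(13 - 4\right)\right) \left(-36\right) = \left(\left(-36 + 5\right) - 9\right) \left(-36\right) = \left(-31 + \left(-13 + 4\right)\right) \left(-36\right) = \left(-31 - 9\right) \left(-36\right) = \left(-40\right) \left(-36\right) = 1440$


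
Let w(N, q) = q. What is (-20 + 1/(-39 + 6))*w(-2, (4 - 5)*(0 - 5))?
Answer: -3305/33 ≈ -100.15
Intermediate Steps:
(-20 + 1/(-39 + 6))*w(-2, (4 - 5)*(0 - 5)) = (-20 + 1/(-39 + 6))*((4 - 5)*(0 - 5)) = (-20 + 1/(-33))*(-1*(-5)) = (-20 - 1/33)*5 = -661/33*5 = -3305/33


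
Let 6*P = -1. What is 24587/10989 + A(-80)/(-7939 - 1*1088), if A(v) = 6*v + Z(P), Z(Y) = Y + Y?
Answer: 25247248/11021967 ≈ 2.2906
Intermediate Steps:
P = -1/6 (P = (1/6)*(-1) = -1/6 ≈ -0.16667)
Z(Y) = 2*Y
A(v) = -1/3 + 6*v (A(v) = 6*v + 2*(-1/6) = 6*v - 1/3 = -1/3 + 6*v)
24587/10989 + A(-80)/(-7939 - 1*1088) = 24587/10989 + (-1/3 + 6*(-80))/(-7939 - 1*1088) = 24587*(1/10989) + (-1/3 - 480)/(-7939 - 1088) = 24587/10989 - 1441/3/(-9027) = 24587/10989 - 1441/3*(-1/9027) = 24587/10989 + 1441/27081 = 25247248/11021967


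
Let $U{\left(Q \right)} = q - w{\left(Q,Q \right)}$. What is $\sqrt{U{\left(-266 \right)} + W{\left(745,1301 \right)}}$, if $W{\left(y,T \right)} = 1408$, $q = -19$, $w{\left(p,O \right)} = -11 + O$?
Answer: $7 \sqrt{34} \approx 40.817$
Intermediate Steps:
$U{\left(Q \right)} = -8 - Q$ ($U{\left(Q \right)} = -19 - \left(-11 + Q\right) = -8 - Q$)
$\sqrt{U{\left(-266 \right)} + W{\left(745,1301 \right)}} = \sqrt{\left(-8 - -266\right) + 1408} = \sqrt{\left(-8 + 266\right) + 1408} = \sqrt{258 + 1408} = \sqrt{1666} = 7 \sqrt{34}$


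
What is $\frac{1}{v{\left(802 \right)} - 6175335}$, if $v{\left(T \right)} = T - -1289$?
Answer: $- \frac{1}{6173244} \approx -1.6199 \cdot 10^{-7}$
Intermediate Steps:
$v{\left(T \right)} = 1289 + T$ ($v{\left(T \right)} = T + 1289 = 1289 + T$)
$\frac{1}{v{\left(802 \right)} - 6175335} = \frac{1}{\left(1289 + 802\right) - 6175335} = \frac{1}{2091 - 6175335} = \frac{1}{-6173244} = - \frac{1}{6173244}$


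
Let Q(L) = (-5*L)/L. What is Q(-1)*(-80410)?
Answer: 402050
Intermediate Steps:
Q(L) = -5
Q(-1)*(-80410) = -5*(-80410) = 402050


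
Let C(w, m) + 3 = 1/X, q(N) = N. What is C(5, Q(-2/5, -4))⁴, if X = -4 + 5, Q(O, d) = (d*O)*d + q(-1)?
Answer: 16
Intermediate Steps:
Q(O, d) = -1 + O*d² (Q(O, d) = (d*O)*d - 1 = (O*d)*d - 1 = O*d² - 1 = -1 + O*d²)
X = 1
C(w, m) = -2 (C(w, m) = -3 + 1/1 = -3 + 1 = -2)
C(5, Q(-2/5, -4))⁴ = (-2)⁴ = 16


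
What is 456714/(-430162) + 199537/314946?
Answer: -29003506225/67738900626 ≈ -0.42817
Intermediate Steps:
456714/(-430162) + 199537/314946 = 456714*(-1/430162) + 199537*(1/314946) = -228357/215081 + 199537/314946 = -29003506225/67738900626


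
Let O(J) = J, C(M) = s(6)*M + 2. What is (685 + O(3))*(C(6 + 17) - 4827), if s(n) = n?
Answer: -3224656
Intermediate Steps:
C(M) = 2 + 6*M (C(M) = 6*M + 2 = 2 + 6*M)
(685 + O(3))*(C(6 + 17) - 4827) = (685 + 3)*((2 + 6*(6 + 17)) - 4827) = 688*((2 + 6*23) - 4827) = 688*((2 + 138) - 4827) = 688*(140 - 4827) = 688*(-4687) = -3224656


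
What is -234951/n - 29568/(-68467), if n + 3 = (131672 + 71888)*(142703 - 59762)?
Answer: 23771159680879/55045739883139 ≈ 0.43184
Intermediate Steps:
n = 16883469957 (n = -3 + (131672 + 71888)*(142703 - 59762) = -3 + 203560*82941 = -3 + 16883469960 = 16883469957)
-234951/n - 29568/(-68467) = -234951/16883469957 - 29568/(-68467) = -234951*1/16883469957 - 29568*(-1/68467) = -78317/5627823319 + 4224/9781 = 23771159680879/55045739883139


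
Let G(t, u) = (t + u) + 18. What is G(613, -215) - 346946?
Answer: -346530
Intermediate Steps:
G(t, u) = 18 + t + u
G(613, -215) - 346946 = (18 + 613 - 215) - 346946 = 416 - 346946 = -346530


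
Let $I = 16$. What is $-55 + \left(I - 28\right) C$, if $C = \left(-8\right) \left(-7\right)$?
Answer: $-727$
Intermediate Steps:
$C = 56$
$-55 + \left(I - 28\right) C = -55 + \left(16 - 28\right) 56 = -55 - 672 = -727$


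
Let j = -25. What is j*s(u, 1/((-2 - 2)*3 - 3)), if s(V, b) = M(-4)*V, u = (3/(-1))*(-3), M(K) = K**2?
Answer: -3600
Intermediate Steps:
u = 9 (u = (3*(-1))*(-3) = -3*(-3) = 9)
s(V, b) = 16*V (s(V, b) = (-4)**2*V = 16*V)
j*s(u, 1/((-2 - 2)*3 - 3)) = -400*9 = -25*144 = -3600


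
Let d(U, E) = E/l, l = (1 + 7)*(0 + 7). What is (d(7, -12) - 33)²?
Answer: 216225/196 ≈ 1103.2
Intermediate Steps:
l = 56 (l = 8*7 = 56)
d(U, E) = E/56
(d(7, -12) - 33)² = ((1/56)*(-12) - 33)² = (-3/14 - 33)² = (-465/14)² = 216225/196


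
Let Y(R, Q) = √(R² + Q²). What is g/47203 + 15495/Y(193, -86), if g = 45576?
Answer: 45576/47203 + 3099*√44645/8929 ≈ 74.300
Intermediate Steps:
Y(R, Q) = √(Q² + R²)
g/47203 + 15495/Y(193, -86) = 45576/47203 + 15495/(√((-86)² + 193²)) = 45576*(1/47203) + 15495/(√(7396 + 37249)) = 45576/47203 + 15495/(√44645) = 45576/47203 + 15495*(√44645/44645) = 45576/47203 + 3099*√44645/8929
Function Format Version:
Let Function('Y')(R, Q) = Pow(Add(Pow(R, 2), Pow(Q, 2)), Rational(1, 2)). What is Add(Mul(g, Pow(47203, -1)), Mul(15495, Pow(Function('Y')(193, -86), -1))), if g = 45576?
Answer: Add(Rational(45576, 47203), Mul(Rational(3099, 8929), Pow(44645, Rational(1, 2)))) ≈ 74.300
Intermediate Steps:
Function('Y')(R, Q) = Pow(Add(Pow(Q, 2), Pow(R, 2)), Rational(1, 2))
Add(Mul(g, Pow(47203, -1)), Mul(15495, Pow(Function('Y')(193, -86), -1))) = Add(Mul(45576, Pow(47203, -1)), Mul(15495, Pow(Pow(Add(Pow(-86, 2), Pow(193, 2)), Rational(1, 2)), -1))) = Add(Mul(45576, Rational(1, 47203)), Mul(15495, Pow(Pow(Add(7396, 37249), Rational(1, 2)), -1))) = Add(Rational(45576, 47203), Mul(15495, Pow(Pow(44645, Rational(1, 2)), -1))) = Add(Rational(45576, 47203), Mul(15495, Mul(Rational(1, 44645), Pow(44645, Rational(1, 2))))) = Add(Rational(45576, 47203), Mul(Rational(3099, 8929), Pow(44645, Rational(1, 2))))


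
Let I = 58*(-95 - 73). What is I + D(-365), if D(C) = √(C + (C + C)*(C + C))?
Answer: -9744 + √532535 ≈ -9014.3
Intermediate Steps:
D(C) = √(C + 4*C²) (D(C) = √(C + (2*C)*(2*C)) = √(C + 4*C²))
I = -9744 (I = 58*(-168) = -9744)
I + D(-365) = -9744 + √(-365*(1 + 4*(-365))) = -9744 + √(-365*(1 - 1460)) = -9744 + √(-365*(-1459)) = -9744 + √532535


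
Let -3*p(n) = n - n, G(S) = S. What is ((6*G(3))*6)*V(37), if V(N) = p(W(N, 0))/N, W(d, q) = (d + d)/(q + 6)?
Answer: 0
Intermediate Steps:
W(d, q) = 2*d/(6 + q) (W(d, q) = (2*d)/(6 + q) = 2*d/(6 + q))
p(n) = 0 (p(n) = -(n - n)/3 = -1/3*0 = 0)
V(N) = 0 (V(N) = 0/N = 0)
((6*G(3))*6)*V(37) = ((6*3)*6)*0 = (18*6)*0 = 108*0 = 0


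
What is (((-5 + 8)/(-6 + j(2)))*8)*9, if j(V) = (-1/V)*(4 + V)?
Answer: -24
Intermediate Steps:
j(V) = -(4 + V)/V
(((-5 + 8)/(-6 + j(2)))*8)*9 = (((-5 + 8)/(-6 + (-4 - 1*2)/2))*8)*9 = ((3/(-6 + (-4 - 2)/2))*8)*9 = ((3/(-6 + (½)*(-6)))*8)*9 = ((3/(-6 - 3))*8)*9 = ((3/(-9))*8)*9 = ((3*(-⅑))*8)*9 = -⅓*8*9 = -8/3*9 = -24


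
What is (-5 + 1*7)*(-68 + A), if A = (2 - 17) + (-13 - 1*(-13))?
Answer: -166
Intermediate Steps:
A = -15 (A = -15 + (-13 + 13) = -15 + 0 = -15)
(-5 + 1*7)*(-68 + A) = (-5 + 1*7)*(-68 - 15) = (-5 + 7)*(-83) = 2*(-83) = -166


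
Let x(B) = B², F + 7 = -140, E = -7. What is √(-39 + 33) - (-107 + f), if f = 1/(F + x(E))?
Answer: 10487/98 + I*√6 ≈ 107.01 + 2.4495*I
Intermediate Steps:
F = -147 (F = -7 - 140 = -147)
f = -1/98 (f = 1/(-147 + (-7)²) = 1/(-147 + 49) = 1/(-98) = -1/98 ≈ -0.010204)
√(-39 + 33) - (-107 + f) = √(-39 + 33) - (-107 - 1/98) = √(-6) - 1*(-10487/98) = I*√6 + 10487/98 = 10487/98 + I*√6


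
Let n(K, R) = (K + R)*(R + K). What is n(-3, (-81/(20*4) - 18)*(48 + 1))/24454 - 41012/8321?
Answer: 40099138699681/1302283097600 ≈ 30.791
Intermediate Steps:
n(K, R) = (K + R)**2 (n(K, R) = (K + R)*(K + R) = (K + R)**2)
n(-3, (-81/(20*4) - 18)*(48 + 1))/24454 - 41012/8321 = (-3 + (-81/(20*4) - 18)*(48 + 1))**2/24454 - 41012/8321 = (-3 + (-81/80 - 18)*49)**2*(1/24454) - 41012*1/8321 = (-3 + (-81*1/80 - 18)*49)**2*(1/24454) - 41012/8321 = (-3 + (-81/80 - 18)*49)**2*(1/24454) - 41012/8321 = (-3 - 1521/80*49)**2*(1/24454) - 41012/8321 = (-3 - 74529/80)**2*(1/24454) - 41012/8321 = (-74769/80)**2*(1/24454) - 41012/8321 = (5590403361/6400)*(1/24454) - 41012/8321 = 5590403361/156505600 - 41012/8321 = 40099138699681/1302283097600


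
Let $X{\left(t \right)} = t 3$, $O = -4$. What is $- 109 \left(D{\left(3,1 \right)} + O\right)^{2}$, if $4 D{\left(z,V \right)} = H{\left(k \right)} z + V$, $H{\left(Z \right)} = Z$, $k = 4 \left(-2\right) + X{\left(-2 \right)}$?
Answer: $- \frac{354141}{16} \approx -22134.0$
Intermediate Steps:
$X{\left(t \right)} = 3 t$
$k = -14$ ($k = 4 \left(-2\right) + 3 \left(-2\right) = -8 - 6 = -14$)
$D{\left(z,V \right)} = - \frac{7 z}{2} + \frac{V}{4}$ ($D{\left(z,V \right)} = \frac{- 14 z + V}{4} = \frac{V - 14 z}{4} = - \frac{7 z}{2} + \frac{V}{4}$)
$- 109 \left(D{\left(3,1 \right)} + O\right)^{2} = - 109 \left(\left(\left(- \frac{7}{2}\right) 3 + \frac{1}{4} \cdot 1\right) - 4\right)^{2} = - 109 \left(\left(- \frac{21}{2} + \frac{1}{4}\right) - 4\right)^{2} = - 109 \left(- \frac{41}{4} - 4\right)^{2} = - 109 \left(- \frac{57}{4}\right)^{2} = \left(-109\right) \frac{3249}{16} = - \frac{354141}{16}$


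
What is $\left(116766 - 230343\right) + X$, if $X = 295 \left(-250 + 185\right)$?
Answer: $-132752$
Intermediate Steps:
$X = -19175$ ($X = 295 \left(-65\right) = -19175$)
$\left(116766 - 230343\right) + X = \left(116766 - 230343\right) - 19175 = -113577 - 19175 = -132752$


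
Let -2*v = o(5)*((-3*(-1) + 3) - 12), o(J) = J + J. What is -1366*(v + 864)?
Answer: -1221204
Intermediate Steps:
o(J) = 2*J
v = 30 (v = -2*5*((-3*(-1) + 3) - 12)/2 = -5*((3 + 3) - 12) = -5*(6 - 12) = -5*(-6) = -½*(-60) = 30)
-1366*(v + 864) = -1366*(30 + 864) = -1366*894 = -1221204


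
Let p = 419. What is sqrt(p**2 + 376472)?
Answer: 3*sqrt(61337) ≈ 742.99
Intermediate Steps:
sqrt(p**2 + 376472) = sqrt(419**2 + 376472) = sqrt(175561 + 376472) = sqrt(552033) = 3*sqrt(61337)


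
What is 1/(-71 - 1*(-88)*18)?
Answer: 1/1513 ≈ 0.00066094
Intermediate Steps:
1/(-71 - 1*(-88)*18) = 1/(-71 + 88*18) = 1/(-71 + 1584) = 1/1513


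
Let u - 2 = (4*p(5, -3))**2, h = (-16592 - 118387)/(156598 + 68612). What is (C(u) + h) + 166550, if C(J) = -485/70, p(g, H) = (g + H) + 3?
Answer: 43758201827/262745 ≈ 1.6654e+5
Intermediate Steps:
p(g, H) = 3 + H + g (p(g, H) = (H + g) + 3 = 3 + H + g)
h = -44993/75070 (h = -134979/225210 = -134979*1/225210 = -44993/75070 ≈ -0.59935)
u = 402 (u = 2 + (4*(3 - 3 + 5))**2 = 2 + (4*5)**2 = 2 + 20**2 = 2 + 400 = 402)
C(J) = -97/14 (C(J) = -485*1/70 = -97/14)
(C(u) + h) + 166550 = (-97/14 - 44993/75070) + 166550 = -1977923/262745 + 166550 = 43758201827/262745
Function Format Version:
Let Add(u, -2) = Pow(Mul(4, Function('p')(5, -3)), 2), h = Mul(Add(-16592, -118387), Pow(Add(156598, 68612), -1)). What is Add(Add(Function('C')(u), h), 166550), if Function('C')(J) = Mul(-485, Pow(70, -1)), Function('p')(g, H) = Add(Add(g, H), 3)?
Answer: Rational(43758201827, 262745) ≈ 1.6654e+5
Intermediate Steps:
Function('p')(g, H) = Add(3, H, g) (Function('p')(g, H) = Add(Add(H, g), 3) = Add(3, H, g))
h = Rational(-44993, 75070) (h = Mul(-134979, Pow(225210, -1)) = Mul(-134979, Rational(1, 225210)) = Rational(-44993, 75070) ≈ -0.59935)
u = 402 (u = Add(2, Pow(Mul(4, Add(3, -3, 5)), 2)) = Add(2, Pow(Mul(4, 5), 2)) = Add(2, Pow(20, 2)) = Add(2, 400) = 402)
Function('C')(J) = Rational(-97, 14) (Function('C')(J) = Mul(-485, Rational(1, 70)) = Rational(-97, 14))
Add(Add(Function('C')(u), h), 166550) = Add(Add(Rational(-97, 14), Rational(-44993, 75070)), 166550) = Add(Rational(-1977923, 262745), 166550) = Rational(43758201827, 262745)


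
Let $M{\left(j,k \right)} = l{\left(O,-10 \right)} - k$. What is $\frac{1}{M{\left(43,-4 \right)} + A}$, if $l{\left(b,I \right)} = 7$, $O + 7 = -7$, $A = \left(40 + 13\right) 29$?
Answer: $\frac{1}{1548} \approx 0.000646$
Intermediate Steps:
$A = 1537$ ($A = 53 \cdot 29 = 1537$)
$O = -14$ ($O = -7 - 7 = -14$)
$M{\left(j,k \right)} = 7 - k$
$\frac{1}{M{\left(43,-4 \right)} + A} = \frac{1}{\left(7 - -4\right) + 1537} = \frac{1}{\left(7 + 4\right) + 1537} = \frac{1}{11 + 1537} = \frac{1}{1548}$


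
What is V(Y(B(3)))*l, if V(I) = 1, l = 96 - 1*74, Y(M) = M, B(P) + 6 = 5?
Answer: 22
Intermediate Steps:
B(P) = -1 (B(P) = -6 + 5 = -1)
l = 22 (l = 96 - 74 = 22)
V(Y(B(3)))*l = 1*22 = 22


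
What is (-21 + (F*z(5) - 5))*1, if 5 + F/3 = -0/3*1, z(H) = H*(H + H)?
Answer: -776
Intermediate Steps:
z(H) = 2*H**2 (z(H) = H*(2*H) = 2*H**2)
F = -15 (F = -15 + 3*(-0/3*1) = -15 + 3*(-5*0*1) = -15 + 3*(0*1) = -15 + 3*0 = -15 + 0 = -15)
(-21 + (F*z(5) - 5))*1 = (-21 + (-30*5**2 - 5))*1 = (-21 + (-30*25 - 5))*1 = (-21 + (-15*50 - 5))*1 = (-21 + (-750 - 5))*1 = (-21 - 755)*1 = -776*1 = -776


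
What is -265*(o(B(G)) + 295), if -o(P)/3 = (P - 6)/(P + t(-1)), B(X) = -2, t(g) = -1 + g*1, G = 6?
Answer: -76585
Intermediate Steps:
t(g) = -1 + g
o(P) = -3*(-6 + P)/(-2 + P) (o(P) = -3*(P - 6)/(P + (-1 - 1)) = -3*(-6 + P)/(P - 2) = -3*(-6 + P)/(-2 + P))
-265*(o(B(G)) + 295) = -265*(3*(6 - 1*(-2))/(-2 - 2) + 295) = -265*(3*(6 + 2)/(-4) + 295) = -265*(3*(-1/4)*8 + 295) = -265*(-6 + 295) = -265*289 = -76585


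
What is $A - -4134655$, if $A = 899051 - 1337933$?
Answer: $3695773$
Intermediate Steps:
$A = -438882$
$A - -4134655 = -438882 - -4134655 = -438882 + 4134655 = 3695773$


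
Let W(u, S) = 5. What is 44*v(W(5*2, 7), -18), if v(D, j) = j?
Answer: -792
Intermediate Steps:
44*v(W(5*2, 7), -18) = 44*(-18) = -792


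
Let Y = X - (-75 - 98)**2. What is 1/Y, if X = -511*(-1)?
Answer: -1/29418 ≈ -3.3993e-5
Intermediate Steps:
X = 511
Y = -29418 (Y = 511 - (-75 - 98)**2 = 511 - 1*(-173)**2 = 511 - 1*29929 = 511 - 29929 = -29418)
1/Y = 1/(-29418) = -1/29418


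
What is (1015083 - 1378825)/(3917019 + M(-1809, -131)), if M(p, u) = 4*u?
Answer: -363742/3916495 ≈ -0.092874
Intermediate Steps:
(1015083 - 1378825)/(3917019 + M(-1809, -131)) = (1015083 - 1378825)/(3917019 + 4*(-131)) = -363742/(3917019 - 524) = -363742/3916495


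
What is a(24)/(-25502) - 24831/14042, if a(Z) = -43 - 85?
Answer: -315721393/179049542 ≈ -1.7633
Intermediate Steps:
a(Z) = -128
a(24)/(-25502) - 24831/14042 = -128/(-25502) - 24831/14042 = -128*(-1/25502) - 24831*1/14042 = 64/12751 - 24831/14042 = -315721393/179049542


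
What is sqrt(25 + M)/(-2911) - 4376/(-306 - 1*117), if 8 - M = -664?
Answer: 4376/423 - sqrt(697)/2911 ≈ 10.336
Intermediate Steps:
M = 672 (M = 8 - 1*(-664) = 8 + 664 = 672)
sqrt(25 + M)/(-2911) - 4376/(-306 - 1*117) = sqrt(25 + 672)/(-2911) - 4376/(-306 - 1*117) = sqrt(697)*(-1/2911) - 4376/(-306 - 117) = -sqrt(697)/2911 - 4376/(-423) = -sqrt(697)/2911 - 4376*(-1/423) = -sqrt(697)/2911 + 4376/423 = 4376/423 - sqrt(697)/2911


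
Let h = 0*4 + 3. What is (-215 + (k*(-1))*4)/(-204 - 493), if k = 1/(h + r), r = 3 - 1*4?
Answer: 217/697 ≈ 0.31133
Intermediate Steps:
r = -1 (r = 3 - 4 = -1)
h = 3 (h = 0 + 3 = 3)
k = ½ (k = 1/(3 - 1) = 1/2 = ½ ≈ 0.50000)
(-215 + (k*(-1))*4)/(-204 - 493) = (-215 + ((½)*(-1))*4)/(-204 - 493) = (-215 - ½*4)/(-697) = (-215 - 2)*(-1/697) = -217*(-1/697) = 217/697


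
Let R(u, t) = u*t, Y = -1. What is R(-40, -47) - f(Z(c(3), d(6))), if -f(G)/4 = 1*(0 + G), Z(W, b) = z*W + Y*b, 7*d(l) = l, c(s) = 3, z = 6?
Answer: 13640/7 ≈ 1948.6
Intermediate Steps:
d(l) = l/7
Z(W, b) = -b + 6*W (Z(W, b) = 6*W - b = -b + 6*W)
f(G) = -4*G (f(G) = -4*(0 + G) = -4*G)
R(u, t) = t*u
R(-40, -47) - f(Z(c(3), d(6))) = -47*(-40) - (-4)*(-6/7 + 6*3) = 1880 - (-4)*(-1*6/7 + 18) = 1880 - (-4)*(-6/7 + 18) = 1880 - (-4)*120/7 = 1880 - 1*(-480/7) = 1880 + 480/7 = 13640/7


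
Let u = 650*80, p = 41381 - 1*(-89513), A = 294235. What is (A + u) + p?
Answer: 477129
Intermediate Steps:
p = 130894 (p = 41381 + 89513 = 130894)
u = 52000
(A + u) + p = (294235 + 52000) + 130894 = 346235 + 130894 = 477129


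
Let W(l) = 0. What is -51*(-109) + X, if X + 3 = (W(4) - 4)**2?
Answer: 5572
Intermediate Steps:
X = 13 (X = -3 + (0 - 4)**2 = -3 + (-4)**2 = -3 + 16 = 13)
-51*(-109) + X = -51*(-109) + 13 = 5559 + 13 = 5572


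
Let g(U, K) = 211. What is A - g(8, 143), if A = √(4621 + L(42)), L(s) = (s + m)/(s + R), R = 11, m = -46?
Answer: -211 + √12980177/53 ≈ -143.02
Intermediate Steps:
L(s) = (-46 + s)/(11 + s) (L(s) = (s - 46)/(s + 11) = (-46 + s)/(11 + s))
A = √12980177/53 (A = √(4621 + (-46 + 42)/(11 + 42)) = √(4621 - 4/53) = √(244909/53) = √12980177/53 ≈ 67.977)
A - g(8, 143) = √12980177/53 - 1*211 = √12980177/53 - 211 = -211 + √12980177/53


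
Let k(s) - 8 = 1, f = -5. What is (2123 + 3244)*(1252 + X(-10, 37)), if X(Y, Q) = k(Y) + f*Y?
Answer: 7036137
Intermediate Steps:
k(s) = 9 (k(s) = 8 + 1 = 9)
X(Y, Q) = 9 - 5*Y
(2123 + 3244)*(1252 + X(-10, 37)) = (2123 + 3244)*(1252 + (9 - 5*(-10))) = 5367*(1252 + (9 + 50)) = 5367*(1252 + 59) = 5367*1311 = 7036137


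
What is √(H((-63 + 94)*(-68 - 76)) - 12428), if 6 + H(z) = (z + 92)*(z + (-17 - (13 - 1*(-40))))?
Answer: √19810214 ≈ 4450.9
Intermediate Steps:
H(z) = -6 + (-70 + z)*(92 + z) (H(z) = -6 + (z + 92)*(z + (-17 - (13 - 1*(-40)))) = -6 + (92 + z)*(z + (-17 - (13 + 40))) = -6 + (92 + z)*(z + (-17 - 1*53)) = -6 + (92 + z)*(z + (-17 - 53)) = -6 + (92 + z)*(z - 70) = -6 + (92 + z)*(-70 + z) = -6 + (-70 + z)*(92 + z))
√(H((-63 + 94)*(-68 - 76)) - 12428) = √((-6446 + ((-63 + 94)*(-68 - 76))² + 22*((-63 + 94)*(-68 - 76))) - 12428) = √((-6446 + (31*(-144))² + 22*(31*(-144))) - 12428) = √((-6446 + (-4464)² + 22*(-4464)) - 12428) = √((-6446 + 19927296 - 98208) - 12428) = √(19822642 - 12428) = √19810214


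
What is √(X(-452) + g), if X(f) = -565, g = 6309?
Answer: 4*√359 ≈ 75.789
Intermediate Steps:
√(X(-452) + g) = √(-565 + 6309) = √5744 = 4*√359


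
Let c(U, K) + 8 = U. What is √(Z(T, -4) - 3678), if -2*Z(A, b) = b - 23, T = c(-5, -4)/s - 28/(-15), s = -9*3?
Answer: I*√14658/2 ≈ 60.535*I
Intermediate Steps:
c(U, K) = -8 + U
s = -27
T = 317/135 (T = (-8 - 5)/(-27) - 28/(-15) = -13*(-1/27) - 28*(-1/15) = 13/27 + 28/15 = 317/135 ≈ 2.3481)
Z(A, b) = 23/2 - b/2 (Z(A, b) = -(b - 23)/2 = -(-23 + b)/2 = 23/2 - b/2)
√(Z(T, -4) - 3678) = √((23/2 - ½*(-4)) - 3678) = √((23/2 + 2) - 3678) = √(27/2 - 3678) = √(-7329/2) = I*√14658/2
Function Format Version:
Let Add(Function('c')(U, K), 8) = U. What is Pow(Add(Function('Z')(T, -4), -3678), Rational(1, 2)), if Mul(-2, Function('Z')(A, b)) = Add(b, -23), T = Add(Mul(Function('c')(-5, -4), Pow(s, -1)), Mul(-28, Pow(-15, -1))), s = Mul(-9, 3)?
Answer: Mul(Rational(1, 2), I, Pow(14658, Rational(1, 2))) ≈ Mul(60.535, I)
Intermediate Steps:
Function('c')(U, K) = Add(-8, U)
s = -27
T = Rational(317, 135) (T = Add(Mul(Add(-8, -5), Pow(-27, -1)), Mul(-28, Pow(-15, -1))) = Add(Mul(-13, Rational(-1, 27)), Mul(-28, Rational(-1, 15))) = Add(Rational(13, 27), Rational(28, 15)) = Rational(317, 135) ≈ 2.3481)
Function('Z')(A, b) = Add(Rational(23, 2), Mul(Rational(-1, 2), b)) (Function('Z')(A, b) = Mul(Rational(-1, 2), Add(b, -23)) = Mul(Rational(-1, 2), Add(-23, b)) = Add(Rational(23, 2), Mul(Rational(-1, 2), b)))
Pow(Add(Function('Z')(T, -4), -3678), Rational(1, 2)) = Pow(Add(Add(Rational(23, 2), Mul(Rational(-1, 2), -4)), -3678), Rational(1, 2)) = Pow(Add(Add(Rational(23, 2), 2), -3678), Rational(1, 2)) = Pow(Add(Rational(27, 2), -3678), Rational(1, 2)) = Pow(Rational(-7329, 2), Rational(1, 2)) = Mul(Rational(1, 2), I, Pow(14658, Rational(1, 2)))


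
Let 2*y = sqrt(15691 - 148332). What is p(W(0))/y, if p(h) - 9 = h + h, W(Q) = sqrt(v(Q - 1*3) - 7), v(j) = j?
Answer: 4*sqrt(1326410)/132641 - 18*I*sqrt(132641)/132641 ≈ 0.034731 - 0.049424*I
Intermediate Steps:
W(Q) = sqrt(-10 + Q) (W(Q) = sqrt((Q - 1*3) - 7) = sqrt((Q - 3) - 7) = sqrt((-3 + Q) - 7) = sqrt(-10 + Q))
p(h) = 9 + 2*h (p(h) = 9 + (h + h) = 9 + 2*h)
y = I*sqrt(132641)/2 (y = sqrt(15691 - 148332)/2 = sqrt(-132641)/2 = (I*sqrt(132641))/2 = I*sqrt(132641)/2 ≈ 182.1*I)
p(W(0))/y = (9 + 2*sqrt(-10 + 0))/((I*sqrt(132641)/2)) = (9 + 2*sqrt(-10))*(-2*I*sqrt(132641)/132641) = (9 + 2*(I*sqrt(10)))*(-2*I*sqrt(132641)/132641) = (9 + 2*I*sqrt(10))*(-2*I*sqrt(132641)/132641) = -2*I*sqrt(132641)*(9 + 2*I*sqrt(10))/132641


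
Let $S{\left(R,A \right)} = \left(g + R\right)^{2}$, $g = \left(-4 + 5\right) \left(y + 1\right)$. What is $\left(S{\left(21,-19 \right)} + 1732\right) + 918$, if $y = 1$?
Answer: $3179$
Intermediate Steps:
$g = 2$ ($g = \left(-4 + 5\right) \left(1 + 1\right) = 1 \cdot 2 = 2$)
$S{\left(R,A \right)} = \left(2 + R\right)^{2}$
$\left(S{\left(21,-19 \right)} + 1732\right) + 918 = \left(\left(2 + 21\right)^{2} + 1732\right) + 918 = \left(23^{2} + 1732\right) + 918 = \left(529 + 1732\right) + 918 = 2261 + 918 = 3179$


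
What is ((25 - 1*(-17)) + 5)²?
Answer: 2209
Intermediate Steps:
((25 - 1*(-17)) + 5)² = ((25 + 17) + 5)² = (42 + 5)² = 47² = 2209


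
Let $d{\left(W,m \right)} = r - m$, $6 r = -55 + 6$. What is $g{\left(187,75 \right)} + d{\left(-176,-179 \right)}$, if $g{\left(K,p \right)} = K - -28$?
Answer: $\frac{2315}{6} \approx 385.83$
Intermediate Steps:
$r = - \frac{49}{6}$ ($r = \frac{-55 + 6}{6} = \frac{1}{6} \left(-49\right) = - \frac{49}{6} \approx -8.1667$)
$d{\left(W,m \right)} = - \frac{49}{6} - m$
$g{\left(K,p \right)} = 28 + K$ ($g{\left(K,p \right)} = K + 28 = 28 + K$)
$g{\left(187,75 \right)} + d{\left(-176,-179 \right)} = \left(28 + 187\right) - - \frac{1025}{6} = 215 + \left(- \frac{49}{6} + 179\right) = 215 + \frac{1025}{6} = \frac{2315}{6}$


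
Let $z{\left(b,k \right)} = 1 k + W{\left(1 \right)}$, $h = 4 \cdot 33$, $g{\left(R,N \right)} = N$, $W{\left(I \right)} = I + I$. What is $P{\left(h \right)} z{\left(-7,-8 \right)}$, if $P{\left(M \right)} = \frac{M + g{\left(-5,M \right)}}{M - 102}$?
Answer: $- \frac{264}{5} \approx -52.8$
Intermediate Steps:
$W{\left(I \right)} = 2 I$
$h = 132$
$P{\left(M \right)} = \frac{2 M}{-102 + M}$ ($P{\left(M \right)} = \frac{M + M}{M - 102} = \frac{2 M}{-102 + M}$)
$z{\left(b,k \right)} = 2 + k$ ($z{\left(b,k \right)} = 1 k + 2 \cdot 1 = k + 2 = 2 + k$)
$P{\left(h \right)} z{\left(-7,-8 \right)} = 2 \cdot 132 \frac{1}{-102 + 132} \left(2 - 8\right) = 2 \cdot 132 \cdot \frac{1}{30} \left(-6\right) = \frac{44}{5} \left(-6\right) = - \frac{264}{5}$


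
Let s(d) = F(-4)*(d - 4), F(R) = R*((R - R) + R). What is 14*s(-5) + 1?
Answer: -2015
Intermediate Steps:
F(R) = R**2 (F(R) = R*(0 + R) = R*R = R**2)
s(d) = -64 + 16*d (s(d) = (-4)**2*(d - 4) = 16*(-4 + d) = -64 + 16*d)
14*s(-5) + 1 = 14*(-64 + 16*(-5)) + 1 = 14*(-64 - 80) + 1 = 14*(-144) + 1 = -2016 + 1 = -2015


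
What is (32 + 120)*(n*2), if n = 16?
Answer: 4864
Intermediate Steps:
(32 + 120)*(n*2) = (32 + 120)*(16*2) = 152*32 = 4864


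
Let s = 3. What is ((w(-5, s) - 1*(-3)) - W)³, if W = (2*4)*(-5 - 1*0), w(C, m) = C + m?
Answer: 68921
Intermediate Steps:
W = -40 (W = 8*(-5 + 0) = 8*(-5) = -40)
((w(-5, s) - 1*(-3)) - W)³ = (((-5 + 3) - 1*(-3)) - 1*(-40))³ = ((-2 + 3) + 40)³ = (1 + 40)³ = 41³ = 68921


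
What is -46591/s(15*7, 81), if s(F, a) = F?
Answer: -46591/105 ≈ -443.72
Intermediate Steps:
-46591/s(15*7, 81) = -46591/(15*7) = -46591/105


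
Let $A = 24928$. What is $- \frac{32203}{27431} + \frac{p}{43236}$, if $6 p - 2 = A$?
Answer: $- \frac{426117701}{395335572} \approx -1.0779$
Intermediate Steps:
$p = 4155$ ($p = \frac{1}{3} + \frac{1}{6} \cdot 24928 = \frac{1}{3} + \frac{12464}{3} = 4155$)
$- \frac{32203}{27431} + \frac{p}{43236} = - \frac{32203}{27431} + \frac{4155}{43236} = \left(-32203\right) \frac{1}{27431} + 4155 \cdot \frac{1}{43236} = - \frac{32203}{27431} + \frac{1385}{14412} = - \frac{426117701}{395335572}$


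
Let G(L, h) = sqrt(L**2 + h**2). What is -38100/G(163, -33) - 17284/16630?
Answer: -8642/8315 - 19050*sqrt(27658)/13829 ≈ -230.13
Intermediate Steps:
-38100/G(163, -33) - 17284/16630 = -38100/sqrt(163**2 + (-33)**2) - 17284/16630 = -38100/sqrt(26569 + 1089) - 17284*1/16630 = -38100*sqrt(27658)/27658 - 8642/8315 = -19050*sqrt(27658)/13829 - 8642/8315 = -8642/8315 - 19050*sqrt(27658)/13829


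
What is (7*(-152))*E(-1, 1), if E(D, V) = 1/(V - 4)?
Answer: 1064/3 ≈ 354.67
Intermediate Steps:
E(D, V) = 1/(-4 + V)
(7*(-152))*E(-1, 1) = (7*(-152))/(-4 + 1) = -1064/(-3) = -1064*(-⅓) = 1064/3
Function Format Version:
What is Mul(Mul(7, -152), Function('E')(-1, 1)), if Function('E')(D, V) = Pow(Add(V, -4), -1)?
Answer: Rational(1064, 3) ≈ 354.67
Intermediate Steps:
Function('E')(D, V) = Pow(Add(-4, V), -1)
Mul(Mul(7, -152), Function('E')(-1, 1)) = Mul(Mul(7, -152), Pow(Add(-4, 1), -1)) = Mul(-1064, Pow(-3, -1)) = Mul(-1064, Rational(-1, 3)) = Rational(1064, 3)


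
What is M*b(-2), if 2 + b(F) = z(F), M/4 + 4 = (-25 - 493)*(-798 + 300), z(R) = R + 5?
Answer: 1031840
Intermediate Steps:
z(R) = 5 + R
M = 1031840 (M = -16 + 4*((-25 - 493)*(-798 + 300)) = -16 + 4*(-518*(-498)) = -16 + 4*257964 = -16 + 1031856 = 1031840)
b(F) = 3 + F (b(F) = -2 + (5 + F) = 3 + F)
M*b(-2) = 1031840*(3 - 2) = 1031840*1 = 1031840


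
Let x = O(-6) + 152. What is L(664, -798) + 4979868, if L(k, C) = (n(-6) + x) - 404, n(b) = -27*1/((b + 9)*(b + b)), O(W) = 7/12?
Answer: 14938852/3 ≈ 4.9796e+6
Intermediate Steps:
O(W) = 7/12 (O(W) = 7*(1/12) = 7/12)
n(b) = -27/(2*b*(9 + b)) (n(b) = -27*1/(2*b*(9 + b)) = -27/(2*b*(9 + b)))
x = 1831/12 (x = 7/12 + 152 = 1831/12 ≈ 152.58)
L(k, C) = -752/3 (L(k, C) = (-27/2/(-6*(9 - 6)) + 1831/12) - 404 = (-27/2*(-⅙)/3 + 1831/12) - 404 = (-27/2*(-⅙)*⅓ + 1831/12) - 404 = (¾ + 1831/12) - 404 = 460/3 - 404 = -752/3)
L(664, -798) + 4979868 = -752/3 + 4979868 = 14938852/3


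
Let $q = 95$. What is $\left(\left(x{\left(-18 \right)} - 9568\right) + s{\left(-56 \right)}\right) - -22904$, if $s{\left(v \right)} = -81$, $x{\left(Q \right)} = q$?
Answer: $13350$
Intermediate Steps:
$x{\left(Q \right)} = 95$
$\left(\left(x{\left(-18 \right)} - 9568\right) + s{\left(-56 \right)}\right) - -22904 = \left(\left(95 - 9568\right) - 81\right) - -22904 = \left(-9473 - 81\right) + 22904 = -9554 + 22904 = 13350$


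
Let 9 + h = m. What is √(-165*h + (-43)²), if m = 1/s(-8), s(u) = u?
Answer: √53674/4 ≈ 57.919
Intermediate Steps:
m = -⅛ (m = 1/(-8) = -⅛ ≈ -0.12500)
h = -73/8 (h = -9 - ⅛ = -73/8 ≈ -9.1250)
√(-165*h + (-43)²) = √(-165*(-73/8) + (-43)²) = √(12045/8 + 1849) = √(26837/8) = √53674/4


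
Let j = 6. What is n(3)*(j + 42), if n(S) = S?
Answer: 144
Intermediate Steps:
n(3)*(j + 42) = 3*(6 + 42) = 3*48 = 144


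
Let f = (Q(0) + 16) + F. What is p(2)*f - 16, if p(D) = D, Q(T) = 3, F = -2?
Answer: 18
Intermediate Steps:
f = 17 (f = (3 + 16) - 2 = 19 - 2 = 17)
p(2)*f - 16 = 2*17 - 16 = 34 - 16 = 18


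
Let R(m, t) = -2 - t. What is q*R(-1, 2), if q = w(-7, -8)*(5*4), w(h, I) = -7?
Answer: 560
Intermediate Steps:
q = -140 (q = -35*4 = -7*20 = -140)
q*R(-1, 2) = -140*(-2 - 1*2) = -140*(-2 - 2) = -140*(-4) = 560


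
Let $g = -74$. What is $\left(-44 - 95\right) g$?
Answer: $10286$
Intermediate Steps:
$\left(-44 - 95\right) g = \left(-44 - 95\right) \left(-74\right) = \left(-139\right) \left(-74\right) = 10286$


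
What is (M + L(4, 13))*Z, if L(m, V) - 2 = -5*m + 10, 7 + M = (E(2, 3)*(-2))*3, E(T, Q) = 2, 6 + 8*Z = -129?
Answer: 3645/8 ≈ 455.63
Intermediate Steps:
Z = -135/8 (Z = -3/4 + (1/8)*(-129) = -3/4 - 129/8 = -135/8 ≈ -16.875)
M = -19 (M = -7 + (2*(-2))*3 = -7 - 4*3 = -7 - 12 = -19)
L(m, V) = 12 - 5*m (L(m, V) = 2 + (-5*m + 10) = 2 + (10 - 5*m) = 12 - 5*m)
(M + L(4, 13))*Z = (-19 + (12 - 5*4))*(-135/8) = (-19 + (12 - 20))*(-135/8) = (-19 - 8)*(-135/8) = -27*(-135/8) = 3645/8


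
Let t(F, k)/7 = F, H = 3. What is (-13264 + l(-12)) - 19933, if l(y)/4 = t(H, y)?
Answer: -33113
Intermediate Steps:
t(F, k) = 7*F
l(y) = 84 (l(y) = 4*(7*3) = 4*21 = 84)
(-13264 + l(-12)) - 19933 = (-13264 + 84) - 19933 = -13180 - 19933 = -33113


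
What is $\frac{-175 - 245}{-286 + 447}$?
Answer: $- \frac{60}{23} \approx -2.6087$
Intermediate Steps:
$\frac{-175 - 245}{-286 + 447} = - \frac{420}{161} = \left(-420\right) \frac{1}{161} = - \frac{60}{23}$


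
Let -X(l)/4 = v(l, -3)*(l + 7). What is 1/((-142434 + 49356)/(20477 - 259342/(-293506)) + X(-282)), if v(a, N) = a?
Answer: -500865142/155370643627689 ≈ -3.2237e-6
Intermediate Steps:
X(l) = -4*l*(7 + l) (X(l) = -4*l*(l + 7) = -4*l*(7 + l))
1/((-142434 + 49356)/(20477 - 259342/(-293506)) + X(-282)) = 1/((-142434 + 49356)/(20477 - 259342/(-293506)) - 4*(-282)*(7 - 282)) = 1/(-93078/(20477 - 259342*(-1/293506)) - 4*(-282)*(-275)) = 1/(-93078/(20477 + 129671/146753) - 310200) = 1/(-93078/3005190852/146753 - 310200) = 1/(-93078*146753/3005190852 - 310200) = 1/(-2276579289/500865142 - 310200) = 1/(-155370643627689/500865142) = -500865142/155370643627689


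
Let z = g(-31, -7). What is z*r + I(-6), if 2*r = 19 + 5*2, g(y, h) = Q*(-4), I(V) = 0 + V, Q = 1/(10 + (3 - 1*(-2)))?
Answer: -148/15 ≈ -9.8667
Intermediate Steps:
Q = 1/15 (Q = 1/(10 + (3 + 2)) = 1/(10 + 5) = 1/15 ≈ 0.066667)
I(V) = V
g(y, h) = -4/15 (g(y, h) = (1/15)*(-4) = -4/15)
r = 29/2 (r = (19 + 5*2)/2 = (19 + 10)/2 = (1/2)*29 = 29/2 ≈ 14.500)
z = -4/15 ≈ -0.26667
z*r + I(-6) = -4/15*29/2 - 6 = -58/15 - 6 = -148/15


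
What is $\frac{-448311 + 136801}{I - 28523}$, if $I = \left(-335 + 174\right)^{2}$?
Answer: $\frac{155755}{1301} \approx 119.72$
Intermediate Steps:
$I = 25921$ ($I = \left(-161\right)^{2} = 25921$)
$\frac{-448311 + 136801}{I - 28523} = \frac{-448311 + 136801}{25921 - 28523} = - \frac{311510}{-2602} = \left(-311510\right) \left(- \frac{1}{2602}\right) = \frac{155755}{1301}$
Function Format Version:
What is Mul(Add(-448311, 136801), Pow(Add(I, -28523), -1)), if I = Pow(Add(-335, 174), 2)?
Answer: Rational(155755, 1301) ≈ 119.72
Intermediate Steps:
I = 25921 (I = Pow(-161, 2) = 25921)
Mul(Add(-448311, 136801), Pow(Add(I, -28523), -1)) = Mul(Add(-448311, 136801), Pow(Add(25921, -28523), -1)) = Mul(-311510, Pow(-2602, -1)) = Mul(-311510, Rational(-1, 2602)) = Rational(155755, 1301)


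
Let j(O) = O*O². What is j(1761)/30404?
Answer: 5461074081/30404 ≈ 1.7962e+5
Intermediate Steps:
j(O) = O³
j(1761)/30404 = 1761³/30404 = 5461074081*(1/30404) = 5461074081/30404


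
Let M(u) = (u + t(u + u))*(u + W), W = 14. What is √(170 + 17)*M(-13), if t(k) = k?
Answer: -39*√187 ≈ -533.32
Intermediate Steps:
M(u) = 3*u*(14 + u) (M(u) = (u + (u + u))*(u + 14) = (u + 2*u)*(14 + u) = (3*u)*(14 + u) = 3*u*(14 + u))
√(170 + 17)*M(-13) = √(170 + 17)*(3*(-13)*(14 - 13)) = √187*(3*(-13)*1) = √187*(-39) = -39*√187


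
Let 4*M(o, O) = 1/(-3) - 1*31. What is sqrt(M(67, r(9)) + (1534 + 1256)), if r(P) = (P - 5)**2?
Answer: sqrt(100158)/6 ≈ 52.746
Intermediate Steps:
r(P) = (-5 + P)**2
M(o, O) = -47/6 (M(o, O) = (1/(-3) - 1*31)/4 = (-1/3 - 31)/4 = (1/4)*(-94/3) = -47/6)
sqrt(M(67, r(9)) + (1534 + 1256)) = sqrt(-47/6 + (1534 + 1256)) = sqrt(-47/6 + 2790) = sqrt(16693/6) = sqrt(100158)/6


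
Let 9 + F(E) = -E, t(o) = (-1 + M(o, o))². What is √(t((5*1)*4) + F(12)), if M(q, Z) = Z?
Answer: 2*√85 ≈ 18.439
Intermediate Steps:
t(o) = (-1 + o)²
F(E) = -9 - E
√(t((5*1)*4) + F(12)) = √((-1 + (5*1)*4)² + (-9 - 1*12)) = √((-1 + 5*4)² + (-9 - 12)) = √((-1 + 20)² - 21) = √(19² - 21) = √(361 - 21) = √340 = 2*√85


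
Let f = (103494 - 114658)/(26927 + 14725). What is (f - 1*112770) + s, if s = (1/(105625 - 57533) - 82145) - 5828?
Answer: -100528614437387/500781996 ≈ -2.0074e+5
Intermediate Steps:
f = -2791/10413 (f = -11164/41652 = -11164*1/41652 = -2791/10413 ≈ -0.26803)
s = -4230797515/48092 (s = (1/48092 - 82145) - 5828 = -3950517339/48092 - 5828 = -4230797515/48092 ≈ -87973.)
(f - 1*112770) + s = (-2791/10413 - 1*112770) - 4230797515/48092 = (-2791/10413 - 112770) - 4230797515/48092 = -1174276801/10413 - 4230797515/48092 = -100528614437387/500781996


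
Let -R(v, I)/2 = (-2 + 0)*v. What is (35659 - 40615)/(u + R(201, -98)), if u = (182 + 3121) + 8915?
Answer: -2478/6511 ≈ -0.38059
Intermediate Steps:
u = 12218 (u = 3303 + 8915 = 12218)
R(v, I) = 4*v (R(v, I) = -2*(-2 + 0)*v = -(-4)*v = 4*v)
(35659 - 40615)/(u + R(201, -98)) = (35659 - 40615)/(12218 + 4*201) = -4956/(12218 + 804) = -4956/13022 = -4956*1/13022 = -2478/6511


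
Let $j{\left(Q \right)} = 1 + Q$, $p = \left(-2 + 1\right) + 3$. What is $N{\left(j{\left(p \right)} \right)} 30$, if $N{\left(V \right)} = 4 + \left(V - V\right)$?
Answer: $120$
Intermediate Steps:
$p = 2$ ($p = -1 + 3 = 2$)
$N{\left(V \right)} = 4$ ($N{\left(V \right)} = 4 + 0 = 4$)
$N{\left(j{\left(p \right)} \right)} 30 = 4 \cdot 30 = 120$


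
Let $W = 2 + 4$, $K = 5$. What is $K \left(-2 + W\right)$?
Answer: $20$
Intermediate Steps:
$W = 6$
$K \left(-2 + W\right) = 5 \left(-2 + 6\right) = 5 \cdot 4 = 20$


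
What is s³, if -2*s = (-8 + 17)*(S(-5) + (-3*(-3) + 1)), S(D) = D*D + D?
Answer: -2460375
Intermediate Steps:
S(D) = D + D² (S(D) = D² + D = D + D²)
s = -135 (s = -(-8 + 17)*(-5*(1 - 5) + (-3*(-3) + 1))/2 = -9*(-5*(-4) + (9 + 1))/2 = -9*(20 + 10)/2 = -9*30/2 = -½*270 = -135)
s³ = (-135)³ = -2460375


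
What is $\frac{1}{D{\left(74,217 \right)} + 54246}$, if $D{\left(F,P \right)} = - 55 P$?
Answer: $\frac{1}{42311} \approx 2.3635 \cdot 10^{-5}$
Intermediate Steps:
$\frac{1}{D{\left(74,217 \right)} + 54246} = \frac{1}{\left(-55\right) 217 + 54246} = \frac{1}{-11935 + 54246} = \frac{1}{42311}$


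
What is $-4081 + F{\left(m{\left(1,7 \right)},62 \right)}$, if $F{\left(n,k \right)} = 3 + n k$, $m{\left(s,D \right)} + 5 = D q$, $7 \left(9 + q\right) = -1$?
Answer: $-8356$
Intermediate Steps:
$q = - \frac{64}{7}$ ($q = -9 + \frac{1}{7} \left(-1\right) = -9 - \frac{1}{7} = - \frac{64}{7} \approx -9.1429$)
$m{\left(s,D \right)} = -5 - \frac{64 D}{7}$ ($m{\left(s,D \right)} = -5 + D \left(- \frac{64}{7}\right) = -5 - \frac{64 D}{7}$)
$F{\left(n,k \right)} = 3 + k n$
$-4081 + F{\left(m{\left(1,7 \right)},62 \right)} = -4081 + \left(3 + 62 \left(-5 - 64\right)\right) = -4081 + \left(3 + 62 \left(-69\right)\right) = -4081 + \left(3 - 4278\right) = -4081 - 4275 = -8356$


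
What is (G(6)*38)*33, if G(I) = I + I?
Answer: 15048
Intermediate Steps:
G(I) = 2*I
(G(6)*38)*33 = ((2*6)*38)*33 = (12*38)*33 = 456*33 = 15048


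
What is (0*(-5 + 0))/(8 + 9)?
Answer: 0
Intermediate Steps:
(0*(-5 + 0))/(8 + 9) = (0*(-5))/17 = (1/17)*0 = 0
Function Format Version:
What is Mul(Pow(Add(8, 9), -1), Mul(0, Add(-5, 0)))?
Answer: 0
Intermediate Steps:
Mul(Pow(Add(8, 9), -1), Mul(0, Add(-5, 0))) = Mul(Pow(17, -1), Mul(0, -5)) = Mul(Rational(1, 17), 0) = 0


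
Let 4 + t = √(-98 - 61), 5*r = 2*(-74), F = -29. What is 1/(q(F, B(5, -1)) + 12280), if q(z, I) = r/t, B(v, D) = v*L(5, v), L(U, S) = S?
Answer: 2238665/27492321646 - 185*I*√159/164953929876 ≈ 8.1429e-5 - 1.4142e-8*I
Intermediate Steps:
r = -148/5 (r = (2*(-74))/5 = (⅕)*(-148) = -148/5 ≈ -29.600)
t = -4 + I*√159 (t = -4 + √(-98 - 61) = -4 + √(-159) = -4 + I*√159 ≈ -4.0 + 12.61*I)
B(v, D) = v² (B(v, D) = v*v = v²)
q(z, I) = -148/(5*(-4 + I*√159))
1/(q(F, B(5, -1)) + 12280) = 1/((592/875 + 148*I*√159/875) + 12280) = 1/(10745592/875 + 148*I*√159/875)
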